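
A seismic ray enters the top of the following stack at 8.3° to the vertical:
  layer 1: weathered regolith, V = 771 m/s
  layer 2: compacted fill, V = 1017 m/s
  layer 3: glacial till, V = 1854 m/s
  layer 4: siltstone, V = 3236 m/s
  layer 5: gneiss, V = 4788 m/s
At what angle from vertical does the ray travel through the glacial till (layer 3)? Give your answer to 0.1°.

20.3°

Ray parameter p = sin 8.3° / 771 = 1.8723e-04 s/m.
sin θ_3 = p·V_3 = 1.8723e-04 × 1854 = 0.3471.
θ_3 = arcsin 0.3471 = 20.31°.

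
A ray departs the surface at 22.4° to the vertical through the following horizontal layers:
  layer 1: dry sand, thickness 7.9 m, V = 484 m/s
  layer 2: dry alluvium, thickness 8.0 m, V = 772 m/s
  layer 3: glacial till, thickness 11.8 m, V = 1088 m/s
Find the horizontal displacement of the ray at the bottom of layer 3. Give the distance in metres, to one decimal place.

29.0 m

p = sin θ₁/V₁ = sin 22.4°/484 = 7.8734e-04 s/m is conserved through the stack.
Layer 1: θ = 22.40°; offset = 7.9·tan 22.40° = 3.256 m.
Layer 2: sin θ = p·772 = 0.6078 → θ = 37.43°; offset = 8.0·tan 37.43° = 6.124 m.
Layer 3: sin θ = p·1088 = 0.8566 → θ = 58.94°; offset = 11.8·tan 58.94° = 19.591 m.
Total horizontal offset = 28.971 m.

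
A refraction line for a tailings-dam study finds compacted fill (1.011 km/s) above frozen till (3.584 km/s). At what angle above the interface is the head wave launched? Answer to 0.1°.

Critical incidence: sin θ_c = V₁/V₂ = 1.011/3.584 = 0.2821.
θ_c = arcsin 0.2821 = 16.38°.
Measured from the interface: 90° − 16.38° = 73.62°.

73.6°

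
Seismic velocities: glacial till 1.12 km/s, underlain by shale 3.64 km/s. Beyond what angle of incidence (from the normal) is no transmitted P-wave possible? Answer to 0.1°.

Critical incidence: sin θ_c = V₁/V₂ = 1.12/3.64 = 0.3077.
θ_c = arcsin 0.3077 = 17.92°.

17.9°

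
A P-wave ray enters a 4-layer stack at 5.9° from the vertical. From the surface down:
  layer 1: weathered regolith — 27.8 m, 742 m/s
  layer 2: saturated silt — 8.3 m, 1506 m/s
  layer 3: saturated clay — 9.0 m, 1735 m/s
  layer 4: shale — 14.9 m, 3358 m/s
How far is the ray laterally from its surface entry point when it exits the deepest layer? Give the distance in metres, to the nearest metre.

Apply Snell's law at each interface; in layer i the horizontal offset is hᵢ·tan θᵢ.
Layer 1: θ = 5.90°; offset = 27.8·tan 5.90° = 2.873 m.
Layer 2: sin θ = 1506·sin 5.9°/742 = 0.2086, θ = 12.04°; offset = 8.3·tan 12.04° = 1.771 m.
Layer 3: sin θ = 1735·sin 5.9°/742 = 0.2404, θ = 13.91°; offset = 9.0·tan 13.91° = 2.229 m.
Layer 4: sin θ = 3358·sin 5.9°/742 = 0.4652, θ = 27.72°; offset = 14.9·tan 27.72° = 7.830 m.
Summing the layer offsets gives 14.702 m.

15 m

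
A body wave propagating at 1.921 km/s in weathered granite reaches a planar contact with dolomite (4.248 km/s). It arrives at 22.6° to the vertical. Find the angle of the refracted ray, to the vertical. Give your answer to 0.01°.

58.19°

sin θ₁/V₁ = sin θ₂/V₂ ⇒ sin θ₂ = 4.248·sin 22.6°/1.921 = 4.248·0.3843/1.921 = 0.8498.
θ₂ = sin⁻¹(0.8498) = 58.19° (from vertical).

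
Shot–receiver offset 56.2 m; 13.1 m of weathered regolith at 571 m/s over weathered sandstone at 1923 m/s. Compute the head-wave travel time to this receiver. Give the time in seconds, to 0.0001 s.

θ_c = arcsin(V₁/V₂) = arcsin(571/1923) = 17.27°, cos θ_c = 0.9549.
Intercept time tᵢ = 2h cos θ_c / V₁ = 2·13.1·0.9549/571 = 0.04381 s.
t = x/V₂ + tᵢ = 56.2/1923 + 0.04381 = 0.07304 s.

0.0730 s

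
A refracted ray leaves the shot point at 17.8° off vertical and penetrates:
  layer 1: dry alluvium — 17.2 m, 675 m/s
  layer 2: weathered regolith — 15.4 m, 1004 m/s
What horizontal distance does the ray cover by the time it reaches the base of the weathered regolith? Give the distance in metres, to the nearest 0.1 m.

Apply Snell's law at each interface; in layer i the horizontal offset is hᵢ·tan θᵢ.
Layer 1: θ = 17.80°; offset = 17.2·tan 17.80° = 5.522 m.
Layer 2: sin θ = 1004·sin 17.8°/675 = 0.4547, θ = 27.05°; offset = 15.4·tan 27.05° = 7.862 m.
Summing the layer offsets gives 13.384 m.

13.4 m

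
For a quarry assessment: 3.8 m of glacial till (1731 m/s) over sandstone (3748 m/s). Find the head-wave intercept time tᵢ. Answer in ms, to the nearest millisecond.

4 ms

θ_c = arcsin(V₁/V₂) = arcsin(1731/3748) = 27.51°; cos θ_c = 0.8870.
tᵢ = 2h·cos θ_c / V₁ = 2·3.8·0.8870 / 1731 = 0.00389 s.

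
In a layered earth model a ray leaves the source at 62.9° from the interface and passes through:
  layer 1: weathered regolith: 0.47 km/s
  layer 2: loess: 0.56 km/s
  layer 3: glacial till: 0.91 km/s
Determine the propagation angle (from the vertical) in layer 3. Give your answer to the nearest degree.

From the normal: θ₁ = 90° − 62.9° = 27.1°.
Snell's law across each interface conserves sin θ / V, so sin θ_3 = V_3·sin θ₁/V₁.
sin θ_3 = 0.91 × sin 27.1° / 0.47 = 0.8820.
θ_3 = 61.89° from the vertical.

62°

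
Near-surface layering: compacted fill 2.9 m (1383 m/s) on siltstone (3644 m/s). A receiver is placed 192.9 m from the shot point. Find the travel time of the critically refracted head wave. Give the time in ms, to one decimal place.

θ_c = arcsin(V₁/V₂) = arcsin(1383/3644) = 22.30°, cos θ_c = 0.9252.
Intercept time tᵢ = 2h cos θ_c / V₁ = 2·2.9·0.9252/1383 = 0.00388 s.
t = x/V₂ + tᵢ = 192.9/3644 + 0.00388 = 0.05682 s.

56.8 ms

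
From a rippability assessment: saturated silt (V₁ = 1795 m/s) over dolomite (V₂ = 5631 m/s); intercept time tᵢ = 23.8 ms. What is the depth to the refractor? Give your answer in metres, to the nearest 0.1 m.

22.5 m

h = tᵢ·V₁·V₂ / (2·√(V₂²−V₁²)).
√(V₂²−V₁²) = √(5631² − 1795²) = 5337.2 m/s.
h = 0.0238 s × 1795 × 5631 / (2 × 5337.2) = 22.54 m.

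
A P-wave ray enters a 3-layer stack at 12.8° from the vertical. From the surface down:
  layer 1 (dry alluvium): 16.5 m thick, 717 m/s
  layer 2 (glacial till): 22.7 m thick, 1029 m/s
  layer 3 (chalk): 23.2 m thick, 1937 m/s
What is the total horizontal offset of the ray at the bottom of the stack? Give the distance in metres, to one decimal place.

Ray parameter p = sin 12.8° / 717 m/s = 3.0899e-04 s/m.
Layer 1: θ = 12.80°; offset = 16.5·tan 12.80° = 3.749 m.
Layer 2: sin θ = p·1029 = 0.3180 → θ = 18.54°; offset = 22.7·tan 18.54° = 7.613 m.
Layer 3: sin θ = p·1937 = 0.5985 → θ = 36.76°; offset = 23.2·tan 36.76° = 17.333 m.
Σ offsets = 28.694 m.

28.7 m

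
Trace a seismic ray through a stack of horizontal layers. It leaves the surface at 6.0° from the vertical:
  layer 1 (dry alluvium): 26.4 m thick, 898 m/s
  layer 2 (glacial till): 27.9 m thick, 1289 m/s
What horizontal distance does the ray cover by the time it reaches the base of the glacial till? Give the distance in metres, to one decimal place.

Ray parameter p = sin 6.0° / 898 m/s = 1.1640e-04 s/m.
Layer 1: θ = 6.00°; offset = 26.4·tan 6.00° = 2.775 m.
Layer 2: sin θ = p·1289 = 0.1500 → θ = 8.63°; offset = 27.9·tan 8.63° = 4.234 m.
Summing the layer offsets gives 7.009 m.

7.0 m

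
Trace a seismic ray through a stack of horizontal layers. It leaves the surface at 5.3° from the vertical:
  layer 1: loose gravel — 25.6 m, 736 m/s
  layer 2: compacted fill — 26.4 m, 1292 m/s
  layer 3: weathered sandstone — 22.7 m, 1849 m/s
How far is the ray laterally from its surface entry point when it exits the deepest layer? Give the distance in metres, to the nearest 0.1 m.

12.1 m

p = sin θ₁/V₁ = sin 5.3°/736 = 1.2550e-04 s/m is conserved through the stack.
Layer 1: θ = 5.30°; offset = 25.6·tan 5.30° = 2.375 m.
Layer 2: sin θ = p·1292 = 0.1622 → θ = 9.33°; offset = 26.4·tan 9.33° = 4.338 m.
Layer 3: sin θ = p·1849 = 0.2321 → θ = 13.42°; offset = 22.7·tan 13.42° = 5.416 m.
Σ offsets = 12.129 m.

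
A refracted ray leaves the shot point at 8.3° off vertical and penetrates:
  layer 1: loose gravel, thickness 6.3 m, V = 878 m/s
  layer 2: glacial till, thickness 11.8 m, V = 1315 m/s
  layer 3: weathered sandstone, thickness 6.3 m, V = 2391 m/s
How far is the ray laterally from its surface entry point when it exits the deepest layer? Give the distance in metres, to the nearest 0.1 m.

6.2 m

Apply Snell's law at each interface; in layer i the horizontal offset is hᵢ·tan θᵢ.
Layer 1: θ = 8.30°; offset = 6.3·tan 8.30° = 0.919 m.
Layer 2: sin θ = 1315·sin 8.3°/878 = 0.2162, θ = 12.49°; offset = 11.8·tan 12.49° = 2.613 m.
Layer 3: sin θ = 2391·sin 8.3°/878 = 0.3931, θ = 23.15°; offset = 6.3·tan 23.15° = 2.693 m.
Σ offsets = 6.226 m.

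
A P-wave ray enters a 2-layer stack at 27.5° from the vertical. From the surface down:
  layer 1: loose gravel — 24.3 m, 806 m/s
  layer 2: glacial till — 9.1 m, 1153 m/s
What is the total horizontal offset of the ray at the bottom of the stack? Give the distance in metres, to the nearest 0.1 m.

20.7 m

Ray parameter p = sin 27.5° / 806 m/s = 5.7289e-04 s/m.
Layer 1: θ = 27.50°; offset = 24.3·tan 27.50° = 12.650 m.
Layer 2: sin θ = p·1153 = 0.6605 → θ = 41.34°; offset = 9.1·tan 41.34° = 8.006 m.
Summing the layer offsets gives 20.656 m.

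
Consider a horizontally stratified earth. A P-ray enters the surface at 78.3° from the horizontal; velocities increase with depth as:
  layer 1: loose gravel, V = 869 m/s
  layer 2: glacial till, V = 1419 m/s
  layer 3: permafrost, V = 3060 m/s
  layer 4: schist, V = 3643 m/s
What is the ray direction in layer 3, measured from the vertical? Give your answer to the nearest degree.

46°

From the normal: θ₁ = 90° − 78.3° = 11.7°.
Snell's law across each interface conserves sin θ / V, so sin θ_3 = V_3·sin θ₁/V₁.
sin θ_3 = 3060 × sin 11.7° / 869 = 0.7141.
θ_3 = arcsin 0.7141 = 45.57°.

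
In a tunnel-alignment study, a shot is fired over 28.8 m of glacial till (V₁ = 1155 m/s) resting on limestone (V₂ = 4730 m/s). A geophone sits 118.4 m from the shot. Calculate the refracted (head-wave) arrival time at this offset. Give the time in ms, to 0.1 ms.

t = x/V₂ + 2h·√(V₂²−V₁²)/(V₁V₂).
√(V₂²−V₁²) = √(4730²−1155²) = 4586.8 m/s; delay term = 2·28.8·4586.8/(1155·4730) = 0.04836 s.
t = 118.4/4730 + 0.04836 = 0.07339 s.

73.4 ms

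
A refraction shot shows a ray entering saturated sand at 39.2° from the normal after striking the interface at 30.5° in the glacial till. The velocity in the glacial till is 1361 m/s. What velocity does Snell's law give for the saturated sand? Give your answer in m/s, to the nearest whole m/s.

1695 m/s

sin 30.5° = 0.5075; sin 39.2° = 0.6320.
V₂ = V₁·(sin θ₂/sin θ₁) = 1361·(0.6320/0.5075) = 1694.83 m/s.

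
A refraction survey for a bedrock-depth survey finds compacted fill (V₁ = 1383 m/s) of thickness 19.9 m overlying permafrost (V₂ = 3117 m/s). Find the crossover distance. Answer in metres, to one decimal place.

θ_c = arcsin(1383/3117) = 26.34°, so cos θ_c = 0.8962 and tᵢ = 2h cos θ_c/V₁ = 0.0258 s.
At crossover x/V₁ = x/V₂ + tᵢ ⇒ x = tᵢ/(1/V₁ − 1/V₂) = 0.02579/(7.2307e-04 − 3.2082e-04) = 64.12 m.

64.1 m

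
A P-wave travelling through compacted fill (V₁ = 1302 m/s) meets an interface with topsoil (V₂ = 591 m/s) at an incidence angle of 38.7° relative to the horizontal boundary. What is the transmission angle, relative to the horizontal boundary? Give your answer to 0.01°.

Angle from the normal: 90° − 38.7° = 51.3°.
Snell's law: sin θ₂ = (V₂/V₁)·sin θ₁ = (591/1302)·sin 51.3° = 0.3543.
θ₂ = sin⁻¹(0.3543) = 20.75° (from vertical).
From the interface: 90° − 20.75° = 69.25°.

69.25°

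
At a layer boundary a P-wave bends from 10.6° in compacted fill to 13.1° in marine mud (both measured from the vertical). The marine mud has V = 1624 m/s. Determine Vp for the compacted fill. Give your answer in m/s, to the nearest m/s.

Snell's law: sin 10.6°/V₁ = sin 13.1°/V₂.
V₁ = V₂·sin 10.6°/sin 13.1° = 1624 × 0.8116 = 1318.05 m/s.

1318 m/s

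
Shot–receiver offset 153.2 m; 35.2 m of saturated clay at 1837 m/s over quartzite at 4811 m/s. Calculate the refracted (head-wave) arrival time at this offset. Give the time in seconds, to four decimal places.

θ_c = arcsin(V₁/V₂) = arcsin(1837/4811) = 22.45°, cos θ_c = 0.9242.
Intercept time tᵢ = 2h cos θ_c / V₁ = 2·35.2·0.9242/1837 = 0.03542 s.
t = x/V₂ + tᵢ = 153.2/4811 + 0.03542 = 0.06726 s.

0.0673 s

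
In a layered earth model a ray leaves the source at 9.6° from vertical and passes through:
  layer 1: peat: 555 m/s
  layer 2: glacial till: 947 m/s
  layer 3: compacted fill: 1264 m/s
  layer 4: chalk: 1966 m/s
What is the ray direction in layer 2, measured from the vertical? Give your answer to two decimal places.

Ray parameter p = sin 9.6° / 555 = 3.0048e-04 s/m.
sin θ_2 = p·V_2 = 3.0048e-04 × 947 = 0.2846.
θ_2 = arcsin 0.2846 = 16.53°.

16.53°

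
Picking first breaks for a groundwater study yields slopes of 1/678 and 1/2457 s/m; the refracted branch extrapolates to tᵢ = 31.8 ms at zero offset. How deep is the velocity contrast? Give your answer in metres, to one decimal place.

11.2 m

θ_c = arcsin(678/2457) = 16.02°; cos θ_c = 0.9612.
tᵢ = 2h cos θ_c/V₁ ⇒ h = tᵢ·V₁/(2 cos θ_c) = 0.0318·678/(2·0.9612) = 11.22 m.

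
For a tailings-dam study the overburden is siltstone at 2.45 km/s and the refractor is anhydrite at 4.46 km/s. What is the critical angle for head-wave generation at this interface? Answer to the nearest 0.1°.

Critical incidence: sin θ_c = V₁/V₂ = 2.45/4.46 = 0.5493.
θ_c = arcsin 0.5493 = 33.32°.

33.3°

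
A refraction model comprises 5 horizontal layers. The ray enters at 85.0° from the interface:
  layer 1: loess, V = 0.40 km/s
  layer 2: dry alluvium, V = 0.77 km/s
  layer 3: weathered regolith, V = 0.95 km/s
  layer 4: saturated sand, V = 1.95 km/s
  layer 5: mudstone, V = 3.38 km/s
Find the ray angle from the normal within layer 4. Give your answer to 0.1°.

25.1°

From the normal: θ₁ = 90° − 85.0° = 5.0°.
Snell's law across each interface conserves sin θ / V, so sin θ_4 = V_4·sin θ₁/V₁.
sin θ_4 = 1.95 × sin 5.0° / 0.40 = 0.4249.
θ_4 = 25.14° from the vertical.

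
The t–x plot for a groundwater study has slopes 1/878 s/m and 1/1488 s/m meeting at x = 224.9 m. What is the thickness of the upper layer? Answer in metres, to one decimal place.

57.1 m

h = (x_cross/2)·√((V₂−V₁)/(V₂+V₁)).
(V₂−V₁)/(V₂+V₁) = (1488−878)/(1488+878) = 0.2578; √ = 0.5078.
h = (224.9/2)·0.5078 = 57.10 m.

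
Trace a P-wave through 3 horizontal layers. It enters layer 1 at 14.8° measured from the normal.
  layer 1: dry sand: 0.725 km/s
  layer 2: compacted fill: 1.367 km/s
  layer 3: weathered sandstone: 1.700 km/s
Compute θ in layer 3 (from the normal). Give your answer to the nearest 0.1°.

36.8°

Ray parameter p = sin 14.8° / 0.725 = 3.5234e-01 s/km.
sin θ_3 = p·V_3 = 3.5234e-01 × 1.700 = 0.5990.
θ_3 = arcsin 0.5990 = 36.80°.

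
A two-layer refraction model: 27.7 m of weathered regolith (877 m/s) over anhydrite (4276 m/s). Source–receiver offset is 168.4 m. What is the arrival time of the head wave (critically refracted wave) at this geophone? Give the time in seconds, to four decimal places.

θ_c = arcsin(V₁/V₂) = arcsin(877/4276) = 11.84°, cos θ_c = 0.9787.
Intercept time tᵢ = 2h cos θ_c / V₁ = 2·27.7·0.9787/877 = 0.06183 s.
t = x/V₂ + tᵢ = 168.4/4276 + 0.06183 = 0.10121 s.

0.1012 s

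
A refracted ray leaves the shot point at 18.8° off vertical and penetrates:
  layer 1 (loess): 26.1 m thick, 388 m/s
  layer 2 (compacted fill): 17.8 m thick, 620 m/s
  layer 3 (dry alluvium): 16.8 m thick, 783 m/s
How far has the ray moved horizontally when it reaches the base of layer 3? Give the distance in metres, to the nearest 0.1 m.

34.0 m

p = sin θ₁/V₁ = sin 18.8°/388 = 8.3058e-04 s/m is conserved through the stack.
Layer 1: θ = 18.80°; offset = 26.1·tan 18.80° = 8.885 m.
Layer 2: sin θ = p·620 = 0.5150 → θ = 30.99°; offset = 17.8·tan 30.99° = 10.693 m.
Layer 3: sin θ = p·783 = 0.6503 → θ = 40.57°; offset = 16.8·tan 40.57° = 14.383 m.
Total horizontal offset = 33.961 m.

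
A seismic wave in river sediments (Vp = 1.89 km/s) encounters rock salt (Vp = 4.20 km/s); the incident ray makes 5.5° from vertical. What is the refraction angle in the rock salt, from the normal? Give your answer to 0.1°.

Snell's law: sin θ₂ = (V₂/V₁)·sin θ₁ = (4.20/1.89)·sin 5.5° = 0.2130.
θ₂ = sin⁻¹(0.2130) = 12.30° (from vertical).

12.3°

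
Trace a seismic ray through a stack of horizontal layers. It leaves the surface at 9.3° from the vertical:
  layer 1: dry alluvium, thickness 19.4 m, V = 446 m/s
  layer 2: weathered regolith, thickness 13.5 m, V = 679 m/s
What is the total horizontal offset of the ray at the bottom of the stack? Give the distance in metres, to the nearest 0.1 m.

6.6 m

p = sin θ₁/V₁ = sin 9.3°/446 = 3.6234e-04 s/m is conserved through the stack.
Layer 1: θ = 9.30°; offset = 19.4·tan 9.30° = 3.177 m.
Layer 2: sin θ = p·679 = 0.2460 → θ = 14.24°; offset = 13.5·tan 14.24° = 3.427 m.
Σ offsets = 6.604 m.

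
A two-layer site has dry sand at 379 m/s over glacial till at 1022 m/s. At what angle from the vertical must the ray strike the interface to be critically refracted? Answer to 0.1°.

21.8°

At critical incidence the refracted ray runs along the interface (θ₂ = 90°), so sin θ_c = V₁/V₂.
θ_c = arcsin(379/1022) = arcsin 0.3708 = 21.77°.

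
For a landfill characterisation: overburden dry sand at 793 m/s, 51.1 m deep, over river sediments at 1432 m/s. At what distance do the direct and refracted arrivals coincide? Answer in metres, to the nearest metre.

x_cross = 2h·√((V₂+V₁)/(V₂−V₁)).
(V₂+V₁)/(V₂−V₁) = (1432+793)/(1432−793) = 3.4820; √ = 1.8660.
x_cross = 2·51.1·1.8660 = 190.71 m.

191 m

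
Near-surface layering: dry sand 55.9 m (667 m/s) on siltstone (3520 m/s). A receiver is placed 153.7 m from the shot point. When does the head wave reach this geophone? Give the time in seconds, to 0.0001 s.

0.2082 s

θ_c = arcsin(V₁/V₂) = arcsin(667/3520) = 10.92°, cos θ_c = 0.9819.
Intercept time tᵢ = 2h cos θ_c / V₁ = 2·55.9·0.9819/667 = 0.16458 s.
t = x/V₂ + tᵢ = 153.7/3520 + 0.16458 = 0.20824 s.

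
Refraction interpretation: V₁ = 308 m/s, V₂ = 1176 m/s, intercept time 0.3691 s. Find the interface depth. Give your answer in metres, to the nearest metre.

θ_c = arcsin(308/1176) = 15.18°; cos θ_c = 0.9651.
tᵢ = 2h cos θ_c/V₁ ⇒ h = tᵢ·V₁/(2 cos θ_c) = 0.3691·308/(2·0.9651) = 58.90 m.

59 m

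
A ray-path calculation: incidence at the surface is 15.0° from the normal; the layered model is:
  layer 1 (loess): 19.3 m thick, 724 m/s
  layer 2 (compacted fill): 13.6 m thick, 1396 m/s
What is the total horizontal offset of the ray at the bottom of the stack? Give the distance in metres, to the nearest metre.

13 m

Apply Snell's law at each interface; in layer i the horizontal offset is hᵢ·tan θᵢ.
Layer 1: θ = 15.00°; offset = 19.3·tan 15.00° = 5.171 m.
Layer 2: sin θ = 1396·sin 15.0°/724 = 0.4990, θ = 29.94°; offset = 13.6·tan 29.94° = 7.832 m.
Total horizontal offset = 13.003 m.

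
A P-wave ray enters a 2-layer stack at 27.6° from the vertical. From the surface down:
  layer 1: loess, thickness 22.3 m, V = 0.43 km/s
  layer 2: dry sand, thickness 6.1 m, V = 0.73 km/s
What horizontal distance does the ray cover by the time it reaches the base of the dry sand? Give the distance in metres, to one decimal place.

p = sin θ₁/V₁ = sin 27.6°/0.43 = 1.0774e+00 s/km is conserved through the stack.
Layer 1: θ = 27.60°; offset = 22.3·tan 27.60° = 11.658 m.
Layer 2: sin θ = p·0.73 = 0.7865 → θ = 51.86°; offset = 6.1·tan 51.86° = 7.769 m.
Σ offsets = 19.427 m.

19.4 m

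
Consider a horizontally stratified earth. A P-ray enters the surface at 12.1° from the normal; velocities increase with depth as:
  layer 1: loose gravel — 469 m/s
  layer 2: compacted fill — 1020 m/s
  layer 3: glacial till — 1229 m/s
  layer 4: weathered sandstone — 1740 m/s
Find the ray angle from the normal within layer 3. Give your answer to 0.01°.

Ray parameter p = sin 12.1° / 469 = 4.4695e-04 s/m.
sin θ_3 = p·V_3 = 4.4695e-04 × 1229 = 0.5493.
θ_3 = 33.32° from the vertical.

33.32°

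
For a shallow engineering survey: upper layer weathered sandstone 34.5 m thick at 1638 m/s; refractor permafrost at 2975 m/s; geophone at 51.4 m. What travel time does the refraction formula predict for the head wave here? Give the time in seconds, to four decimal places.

t = x/V₂ + 2h·√(V₂²−V₁²)/(V₁V₂).
√(V₂²−V₁²) = √(2975²−1638²) = 2483.5 m/s; delay term = 2·34.5·2483.5/(1638·2975) = 0.03516 s.
t = 51.4/2975 + 0.03516 = 0.05244 s.

0.0524 s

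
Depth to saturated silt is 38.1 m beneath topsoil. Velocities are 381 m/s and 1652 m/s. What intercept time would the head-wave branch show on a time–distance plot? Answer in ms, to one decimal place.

θ_c = arcsin(V₁/V₂) = arcsin(381/1652) = 13.33°; cos θ_c = 0.9730.
tᵢ = 2h·cos θ_c / V₁ = 2·38.1·0.9730 / 381 = 0.19461 s.

194.6 ms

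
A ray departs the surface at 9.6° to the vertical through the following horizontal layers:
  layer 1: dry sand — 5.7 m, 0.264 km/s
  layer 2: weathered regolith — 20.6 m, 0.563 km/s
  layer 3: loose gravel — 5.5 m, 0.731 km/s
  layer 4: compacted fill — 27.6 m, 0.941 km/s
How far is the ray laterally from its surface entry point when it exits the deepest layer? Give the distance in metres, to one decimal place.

32.1 m

Apply Snell's law at each interface; in layer i the horizontal offset is hᵢ·tan θᵢ.
Layer 1: θ = 9.60°; offset = 5.7·tan 9.60° = 0.964 m.
Layer 2: sin θ = 0.563·sin 9.6°/0.264 = 0.3556, θ = 20.83°; offset = 20.6·tan 20.83° = 7.839 m.
Layer 3: sin θ = 0.731·sin 9.6°/0.264 = 0.4618, θ = 27.50°; offset = 5.5·tan 27.50° = 2.863 m.
Layer 4: sin θ = 0.941·sin 9.6°/0.264 = 0.5944, θ = 36.47°; offset = 27.6·tan 36.47° = 20.402 m.
Summing the layer offsets gives 32.068 m.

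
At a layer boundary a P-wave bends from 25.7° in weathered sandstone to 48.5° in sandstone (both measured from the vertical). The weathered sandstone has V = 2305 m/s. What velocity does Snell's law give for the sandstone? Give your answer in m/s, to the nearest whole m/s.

Snell's law: sin 25.7°/V₁ = sin 48.5°/V₂.
V₂ = V₁·sin 48.5°/sin 25.7° = 2305 × 1.7271 = 3980.88 m/s.

3981 m/s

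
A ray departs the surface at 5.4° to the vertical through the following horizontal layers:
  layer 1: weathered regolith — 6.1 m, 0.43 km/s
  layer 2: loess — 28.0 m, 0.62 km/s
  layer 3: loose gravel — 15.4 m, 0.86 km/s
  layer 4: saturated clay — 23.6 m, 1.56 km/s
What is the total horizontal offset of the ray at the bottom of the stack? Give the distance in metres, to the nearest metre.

Ray parameter p = sin 5.4° / 0.43 km/s = 2.1886e-01 s/km.
Layer 1: θ = 5.40°; offset = 6.1·tan 5.40° = 0.577 m.
Layer 2: sin θ = p·0.62 = 0.1357 → θ = 7.80°; offset = 28.0·tan 7.80° = 3.835 m.
Layer 3: sin θ = p·0.86 = 0.1882 → θ = 10.85°; offset = 15.4·tan 10.85° = 2.951 m.
Layer 4: sin θ = p·1.56 = 0.3414 → θ = 19.96°; offset = 23.6·tan 19.96° = 8.573 m.
Σ offsets = 15.935 m.

16 m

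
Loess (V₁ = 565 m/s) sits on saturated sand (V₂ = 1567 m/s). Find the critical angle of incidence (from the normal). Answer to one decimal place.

Critical incidence: sin θ_c = V₁/V₂ = 565/1567 = 0.3606.
θ_c = arcsin 0.3606 = 21.13°.

21.1°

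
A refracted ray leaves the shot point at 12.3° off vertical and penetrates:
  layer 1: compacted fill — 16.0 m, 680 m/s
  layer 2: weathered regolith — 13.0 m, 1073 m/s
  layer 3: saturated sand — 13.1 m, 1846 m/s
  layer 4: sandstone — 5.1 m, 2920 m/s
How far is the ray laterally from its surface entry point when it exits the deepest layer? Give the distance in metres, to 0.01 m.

Apply Snell's law at each interface; in layer i the horizontal offset is hᵢ·tan θᵢ.
Layer 1: θ = 12.30°; offset = 16.0·tan 12.30° = 3.4886 m.
Layer 2: sin θ = 1073·sin 12.3°/680 = 0.3361, θ = 19.64°; offset = 13.0·tan 19.64° = 4.6399 m.
Layer 3: sin θ = 1846·sin 12.3°/680 = 0.5783, θ = 35.33°; offset = 13.1·tan 35.33° = 9.2863 m.
Layer 4: sin θ = 2920·sin 12.3°/680 = 0.9148, θ = 66.17°; offset = 5.1·tan 66.17° = 11.5491 m.
Σ offsets = 28.9640 m.

28.96 m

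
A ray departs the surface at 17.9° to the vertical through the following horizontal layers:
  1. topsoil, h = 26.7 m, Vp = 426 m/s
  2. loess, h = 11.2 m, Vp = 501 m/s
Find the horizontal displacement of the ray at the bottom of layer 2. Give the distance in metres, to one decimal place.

13.0 m

p = sin θ₁/V₁ = sin 17.9°/426 = 7.2149e-04 s/m is conserved through the stack.
Layer 1: θ = 17.90°; offset = 26.7·tan 17.90° = 8.624 m.
Layer 2: sin θ = p·501 = 0.3615 → θ = 21.19°; offset = 11.2·tan 21.19° = 4.342 m.
Σ offsets = 12.966 m.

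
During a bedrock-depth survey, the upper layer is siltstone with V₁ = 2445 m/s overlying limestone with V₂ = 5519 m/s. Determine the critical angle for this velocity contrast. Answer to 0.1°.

Critical incidence: sin θ_c = V₁/V₂ = 2445/5519 = 0.4430.
θ_c = arcsin 0.4430 = 26.30°.

26.3°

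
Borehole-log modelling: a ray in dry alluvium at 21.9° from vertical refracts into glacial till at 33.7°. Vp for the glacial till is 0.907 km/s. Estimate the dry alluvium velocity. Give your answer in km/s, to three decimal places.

Snell's law: sin 21.9°/V₁ = sin 33.7°/V₂.
V₁ = V₂·sin 21.9°/sin 33.7° = 0.907 × 0.6722 = 0.610 km/s.

0.610 km/s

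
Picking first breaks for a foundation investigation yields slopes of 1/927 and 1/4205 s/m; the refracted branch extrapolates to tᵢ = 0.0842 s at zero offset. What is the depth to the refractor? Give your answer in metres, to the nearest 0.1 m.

40.0 m

h = tᵢ·V₁·V₂ / (2·√(V₂²−V₁²)).
√(V₂²−V₁²) = √(4205² − 927²) = 4101.5 m/s.
h = 0.0842 s × 927 × 4205 / (2 × 4101.5) = 40.01 m.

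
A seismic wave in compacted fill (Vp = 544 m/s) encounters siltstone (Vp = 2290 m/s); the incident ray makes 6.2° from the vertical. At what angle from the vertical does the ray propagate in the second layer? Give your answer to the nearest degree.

27°

sin θ₁/V₁ = sin θ₂/V₂ ⇒ sin θ₂ = 2290·sin 6.2°/544 = 2290·0.1080/544 = 0.4546.
θ₂ = sin⁻¹(0.4546) = 27.04° (from vertical).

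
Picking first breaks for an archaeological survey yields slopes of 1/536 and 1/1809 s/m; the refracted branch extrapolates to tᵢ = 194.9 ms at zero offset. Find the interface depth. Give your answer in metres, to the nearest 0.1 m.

54.7 m

θ_c = arcsin(536/1809) = 17.24°; cos θ_c = 0.9551.
tᵢ = 2h cos θ_c/V₁ ⇒ h = tᵢ·V₁/(2 cos θ_c) = 0.1949·536/(2·0.9551) = 54.69 m.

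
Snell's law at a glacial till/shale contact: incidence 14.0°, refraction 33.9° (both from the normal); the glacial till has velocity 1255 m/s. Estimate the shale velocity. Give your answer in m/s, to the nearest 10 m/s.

2890 m/s

sin 14.0° = 0.2419; sin 33.9° = 0.5577.
V₂ = V₁·(sin θ₂/sin θ₁) = 1255·(0.5577/0.2419) = 2893.37 m/s.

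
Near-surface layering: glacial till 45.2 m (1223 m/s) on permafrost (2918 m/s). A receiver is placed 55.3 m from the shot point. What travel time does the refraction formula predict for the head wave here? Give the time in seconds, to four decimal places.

t = x/V₂ + 2h·√(V₂²−V₁²)/(V₁V₂).
√(V₂²−V₁²) = √(2918²−1223²) = 2649.3 m/s; delay term = 2·45.2·2649.3/(1223·2918) = 0.06711 s.
t = 55.3/2918 + 0.06711 = 0.08606 s.

0.0861 s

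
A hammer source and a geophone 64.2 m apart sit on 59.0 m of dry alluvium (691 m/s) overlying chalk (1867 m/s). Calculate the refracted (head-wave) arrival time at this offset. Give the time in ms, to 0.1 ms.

193.0 ms

t = x/V₂ + 2h·√(V₂²−V₁²)/(V₁V₂).
√(V₂²−V₁²) = √(1867²−691²) = 1734.4 m/s; delay term = 2·59.0·1734.4/(691·1867) = 0.15864 s.
t = 64.2/1867 + 0.15864 = 0.19303 s.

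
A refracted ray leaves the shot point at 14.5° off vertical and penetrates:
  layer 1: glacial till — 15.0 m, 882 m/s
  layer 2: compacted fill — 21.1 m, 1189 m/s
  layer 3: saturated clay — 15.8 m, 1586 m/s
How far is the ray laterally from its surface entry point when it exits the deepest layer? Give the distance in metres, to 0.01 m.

19.41 m

p = sin θ₁/V₁ = sin 14.5°/882 = 2.8388e-04 s/m is conserved through the stack.
Layer 1: θ = 14.50°; offset = 15.0·tan 14.50° = 3.8793 m.
Layer 2: sin θ = p·1189 = 0.3375 → θ = 19.73°; offset = 21.1·tan 19.73° = 7.5659 m.
Layer 3: sin θ = p·1586 = 0.4502 → θ = 26.76°; offset = 15.8·tan 26.76° = 7.9668 m.
Total horizontal offset = 19.4119 m.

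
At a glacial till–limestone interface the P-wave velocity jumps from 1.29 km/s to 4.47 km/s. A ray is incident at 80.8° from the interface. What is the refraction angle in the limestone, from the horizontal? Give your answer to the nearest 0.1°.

Convert to the normal: θ₁ = 90° − 80.8° = 9.2°.
sin θ₁/V₁ = sin θ₂/V₂ ⇒ sin θ₂ = 4.47·sin 9.2°/1.29 = 4.47·0.1599/1.29 = 0.5540.
θ₂ = sin⁻¹(0.5540) = 33.64° (from vertical).
From the interface: 90° − 33.64° = 56.36°.

56.4°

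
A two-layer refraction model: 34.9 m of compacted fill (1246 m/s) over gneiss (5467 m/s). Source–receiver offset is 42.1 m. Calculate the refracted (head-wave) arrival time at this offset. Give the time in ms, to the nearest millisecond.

62 ms

t = x/V₂ + 2h·√(V₂²−V₁²)/(V₁V₂).
√(V₂²−V₁²) = √(5467²−1246²) = 5323.1 m/s; delay term = 2·34.9·5323.1/(1246·5467) = 0.05454 s.
t = 42.1/5467 + 0.05454 = 0.06225 s.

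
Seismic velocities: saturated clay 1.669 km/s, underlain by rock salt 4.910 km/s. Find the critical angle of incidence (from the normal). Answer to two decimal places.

19.87°

Critical incidence: sin θ_c = V₁/V₂ = 1.669/4.910 = 0.3399.
θ_c = arcsin 0.3399 = 19.87°.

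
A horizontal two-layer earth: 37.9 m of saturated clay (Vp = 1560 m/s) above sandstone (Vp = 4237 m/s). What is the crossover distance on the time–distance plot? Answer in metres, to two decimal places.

111.54 m

x_cross = 2h·√((V₂+V₁)/(V₂−V₁)).
(V₂+V₁)/(V₂−V₁) = (4237+1560)/(4237−1560) = 2.1655; √ = 1.4716.
x_cross = 2·37.9·1.4716 = 111.54 m.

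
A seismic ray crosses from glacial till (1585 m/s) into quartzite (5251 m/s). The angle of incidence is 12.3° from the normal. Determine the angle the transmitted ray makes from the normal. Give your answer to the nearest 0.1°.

sin θ₁/V₁ = sin θ₂/V₂ ⇒ sin θ₂ = 5251·sin 12.3°/1585 = 5251·0.2130/1585 = 0.7058.
θ₂ = sin⁻¹(0.7058) = 44.89° (from vertical).

44.9°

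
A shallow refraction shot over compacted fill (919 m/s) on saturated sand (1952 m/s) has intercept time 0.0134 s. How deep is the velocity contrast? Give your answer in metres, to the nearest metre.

7 m

h = tᵢ·V₁·V₂ / (2·√(V₂²−V₁²)).
√(V₂²−V₁²) = √(1952² − 919²) = 1722.1 m/s.
h = 0.0134 s × 919 × 1952 / (2 × 1722.1) = 6.98 m.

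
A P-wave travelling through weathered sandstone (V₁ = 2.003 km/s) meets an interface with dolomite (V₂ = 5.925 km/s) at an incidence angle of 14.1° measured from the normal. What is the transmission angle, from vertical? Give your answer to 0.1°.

sin θ₁/V₁ = sin θ₂/V₂ ⇒ sin θ₂ = 5.925·sin 14.1°/2.003 = 5.925·0.2436/2.003 = 0.7206.
θ₂ = arcsin 0.7206 = 46.11° from the normal.

46.1°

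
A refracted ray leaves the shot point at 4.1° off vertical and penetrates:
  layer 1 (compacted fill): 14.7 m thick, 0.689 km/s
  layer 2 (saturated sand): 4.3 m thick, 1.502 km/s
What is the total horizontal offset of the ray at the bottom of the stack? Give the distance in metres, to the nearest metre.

2 m

Apply Snell's law at each interface; in layer i the horizontal offset is hᵢ·tan θᵢ.
Layer 1: θ = 4.10°; offset = 14.7·tan 4.10° = 1.054 m.
Layer 2: sin θ = 1.502·sin 4.1°/0.689 = 0.1559, θ = 8.97°; offset = 4.3·tan 8.97° = 0.679 m.
Σ offsets = 1.732 m.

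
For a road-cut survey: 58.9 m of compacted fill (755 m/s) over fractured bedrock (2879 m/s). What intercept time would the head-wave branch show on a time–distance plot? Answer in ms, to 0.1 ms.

150.6 ms

tᵢ = 2h·√(V₂²−V₁²)/(V₁V₂).
√(V₂²−V₁²) = √(2879²−755²) = 2778.2 m/s.
tᵢ = 2·58.9·2778.2/(755·2879) = 0.15057 s.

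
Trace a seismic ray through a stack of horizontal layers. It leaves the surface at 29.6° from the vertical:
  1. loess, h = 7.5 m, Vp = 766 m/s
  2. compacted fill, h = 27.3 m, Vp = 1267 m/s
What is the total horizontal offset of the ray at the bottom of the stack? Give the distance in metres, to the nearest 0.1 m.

42.9 m

p = sin θ₁/V₁ = sin 29.6°/766 = 6.4483e-04 s/m is conserved through the stack.
Layer 1: θ = 29.60°; offset = 7.5·tan 29.60° = 4.261 m.
Layer 2: sin θ = p·1267 = 0.8170 → θ = 54.79°; offset = 27.3·tan 54.79° = 38.680 m.
Total horizontal offset = 42.941 m.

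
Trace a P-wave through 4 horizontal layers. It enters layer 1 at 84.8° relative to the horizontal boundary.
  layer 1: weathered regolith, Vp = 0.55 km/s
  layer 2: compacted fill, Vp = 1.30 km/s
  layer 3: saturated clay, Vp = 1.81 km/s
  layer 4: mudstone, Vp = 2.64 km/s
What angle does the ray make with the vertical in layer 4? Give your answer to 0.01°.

25.79°

From the normal: θ₁ = 90° − 84.8° = 5.2°.
Snell's law across each interface conserves sin θ / V, so sin θ_4 = V_4·sin θ₁/V₁.
sin θ_4 = 2.64 × sin 5.2° / 0.55 = 0.4350.
θ_4 = 25.79° from the vertical.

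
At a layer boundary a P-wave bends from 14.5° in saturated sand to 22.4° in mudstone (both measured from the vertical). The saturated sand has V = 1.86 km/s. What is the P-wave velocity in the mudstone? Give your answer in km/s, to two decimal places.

sin 14.5° = 0.2504; sin 22.4° = 0.3811.
V₂ = V₁·(sin θ₂/sin θ₁) = 1.86·(0.3811/0.2504) = 2.83 km/s.

2.83 km/s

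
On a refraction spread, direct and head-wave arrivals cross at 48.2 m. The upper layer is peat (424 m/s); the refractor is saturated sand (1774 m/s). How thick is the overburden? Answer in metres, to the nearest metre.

x_cross = 2h·√((V₂+V₁)/(V₂−V₁)) → h = x_cross / (2·√((V₂+V₁)/(V₂−V₁))).
√((V₂+V₁)/(V₂−V₁)) = √((1774+424)/(1774−424)) = 1.2760.
h = 48.2 / (2·1.2760) = 18.89 m.

19 m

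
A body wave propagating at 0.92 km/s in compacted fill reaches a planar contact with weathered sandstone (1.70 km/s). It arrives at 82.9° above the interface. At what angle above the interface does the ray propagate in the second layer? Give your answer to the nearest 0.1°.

Angle from the normal: 90° − 82.9° = 7.1°.
sin θ₁/V₁ = sin θ₂/V₂ ⇒ sin θ₂ = 1.70·sin 7.1°/0.92 = 1.70·0.1236/0.92 = 0.2284.
θ₂ = sin⁻¹(0.2284) = 13.20° (from vertical).
From the interface: 90° − 13.20° = 76.80°.

76.8°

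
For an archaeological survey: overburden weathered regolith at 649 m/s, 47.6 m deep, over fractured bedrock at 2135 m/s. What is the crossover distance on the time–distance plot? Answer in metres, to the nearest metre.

θ_c = arcsin(649/2135) = 17.70°, so cos θ_c = 0.9527 and tᵢ = 2h cos θ_c/V₁ = 0.1397 s.
At crossover x/V₁ = x/V₂ + tᵢ ⇒ x = tᵢ/(1/V₁ − 1/V₂) = 0.13975/(1.5408e-03 − 4.6838e-04) = 130.31 m.

130 m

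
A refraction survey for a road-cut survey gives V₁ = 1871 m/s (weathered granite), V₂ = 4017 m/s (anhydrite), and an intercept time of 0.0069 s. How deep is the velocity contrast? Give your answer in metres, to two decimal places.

h = tᵢ·V₁·V₂ / (2·√(V₂²−V₁²)).
√(V₂²−V₁²) = √(4017² − 1871²) = 3554.7 m/s.
h = 0.0069 s × 1871 × 4017 / (2 × 3554.7) = 7.29 m.

7.29 m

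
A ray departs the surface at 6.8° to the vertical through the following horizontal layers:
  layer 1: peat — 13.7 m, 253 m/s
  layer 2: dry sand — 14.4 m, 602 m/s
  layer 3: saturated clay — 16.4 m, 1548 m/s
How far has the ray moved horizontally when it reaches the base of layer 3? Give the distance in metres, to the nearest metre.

23 m

p = sin θ₁/V₁ = sin 6.8°/253 = 4.6800e-04 s/m is conserved through the stack.
Layer 1: θ = 6.80°; offset = 13.7·tan 6.80° = 1.634 m.
Layer 2: sin θ = p·602 = 0.2817 → θ = 16.36°; offset = 14.4·tan 16.36° = 4.228 m.
Layer 3: sin θ = p·1548 = 0.7245 → θ = 46.42°; offset = 16.4·tan 46.42° = 17.236 m.
Summing the layer offsets gives 23.098 m.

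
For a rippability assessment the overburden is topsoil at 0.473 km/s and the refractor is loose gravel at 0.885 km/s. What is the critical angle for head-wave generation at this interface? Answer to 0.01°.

32.31°

Critical incidence: sin θ_c = V₁/V₂ = 0.473/0.885 = 0.5345.
θ_c = arcsin 0.5345 = 32.31°.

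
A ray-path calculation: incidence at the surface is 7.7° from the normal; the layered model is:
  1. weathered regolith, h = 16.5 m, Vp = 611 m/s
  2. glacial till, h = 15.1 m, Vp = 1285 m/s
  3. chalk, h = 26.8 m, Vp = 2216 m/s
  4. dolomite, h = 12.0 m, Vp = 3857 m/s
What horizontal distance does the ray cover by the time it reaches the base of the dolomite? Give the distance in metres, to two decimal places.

Apply Snell's law at each interface; in layer i the horizontal offset is hᵢ·tan θᵢ.
Layer 1: θ = 7.70°; offset = 16.5·tan 7.70° = 2.2309 m.
Layer 2: sin θ = 1285·sin 7.7°/611 = 0.2818, θ = 16.37°; offset = 15.1·tan 16.37° = 4.4347 m.
Layer 3: sin θ = 2216·sin 7.7°/611 = 0.4859, θ = 29.07°; offset = 26.8·tan 29.07° = 14.9011 m.
Layer 4: sin θ = 3857·sin 7.7°/611 = 0.8458, θ = 57.76°; offset = 12.0·tan 57.76° = 19.0247 m.
Total horizontal offset = 40.5913 m.

40.59 m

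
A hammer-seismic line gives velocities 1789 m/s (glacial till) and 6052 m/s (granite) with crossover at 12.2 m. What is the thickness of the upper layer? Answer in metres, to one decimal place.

x_cross = 2h·√((V₂+V₁)/(V₂−V₁)) → h = x_cross / (2·√((V₂+V₁)/(V₂−V₁))).
√((V₂+V₁)/(V₂−V₁)) = √((6052+1789)/(6052−1789)) = 1.3562.
h = 12.2 / (2·1.3562) = 4.50 m.

4.5 m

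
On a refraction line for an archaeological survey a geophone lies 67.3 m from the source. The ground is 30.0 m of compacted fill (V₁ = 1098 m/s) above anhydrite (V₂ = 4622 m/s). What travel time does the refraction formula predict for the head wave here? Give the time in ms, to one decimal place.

t = x/V₂ + 2h·√(V₂²−V₁²)/(V₁V₂).
√(V₂²−V₁²) = √(4622²−1098²) = 4489.7 m/s; delay term = 2·30.0·4489.7/(1098·4622) = 0.05308 s.
t = 67.3/4622 + 0.05308 = 0.06764 s.

67.6 ms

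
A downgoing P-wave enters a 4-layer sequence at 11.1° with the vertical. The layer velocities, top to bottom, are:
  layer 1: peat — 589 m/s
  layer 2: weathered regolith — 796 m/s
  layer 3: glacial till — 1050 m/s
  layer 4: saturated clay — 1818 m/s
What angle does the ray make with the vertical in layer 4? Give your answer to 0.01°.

36.46°

Snell's law across each interface conserves sin θ / V, so sin θ_4 = V_4·sin θ₁/V₁.
sin θ_4 = 1818 × sin 11.1° / 589 = 0.5942.
θ_4 = arcsin 0.5942 = 36.46°.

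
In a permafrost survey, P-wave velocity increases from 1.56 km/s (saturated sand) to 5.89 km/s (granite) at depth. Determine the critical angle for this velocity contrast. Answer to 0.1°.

15.4°

Critical incidence: sin θ_c = V₁/V₂ = 1.56/5.89 = 0.2649.
θ_c = arcsin 0.2649 = 15.36°.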